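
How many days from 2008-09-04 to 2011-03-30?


From 2008-09-04 to 2011-03-30
2008-09-04: days before September = 31 + 29 + 31 + 30 + 31 + 30 + 31 + 31 = 244 (2008 is a leap year); day of year = 244 + 4 = 248
2011-03-30: days before March = 31 + 28 = 59 (2011 is not a leap year); day of year = 59 + 30 = 89
Rest of 2008: 366 - 248 = 118
Full years 2009 (365), 2010 (365): 730
Total = 118 + 730 + 89 = 937

937 days


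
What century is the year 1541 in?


Century = (year - 1) // 100 + 1
= (1541 - 1) // 100 + 1
= 1540 // 100 + 1
= 15 + 1

16th century


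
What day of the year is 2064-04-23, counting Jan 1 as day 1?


Date: April 23, 2064
Days in months 1 through 3: 91
Plus 23 days in April

Day of year: 114


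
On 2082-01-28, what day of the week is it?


Date: January 28, 2082
Anchor: Jan 1, 2082. With p = 2082 - 1 = 2081: (p + p//4 - p//100 + p//400) mod 7 = (2081 + 520 - 20 + 5) mod 7 = 2586 mod 7 = 3 -> Thursday (Mon=0 ... Sun=6)
Days into year = 28 - 1 = 27
Weekday index = (3 + 27) mod 7 = 2

Day of the week: Wednesday


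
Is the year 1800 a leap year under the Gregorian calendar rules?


Gregorian leap year rule: divisible by 4, but not by 100, unless also by 400.
1800 is divisible by 100 but not 400 -> not a leap year

No


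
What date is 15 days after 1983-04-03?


Start: 1983-04-03, add 15 days
April 1983 has 30 days; 3 + 15 = 18 stays within April

Result: 1983-04-18


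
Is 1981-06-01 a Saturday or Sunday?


Anchor: Jan 1, 1981. With p = 1981 - 1 = 1980: (p + p//4 - p//100 + p//400) mod 7 = (1980 + 495 - 19 + 4) mod 7 = 2460 mod 7 = 3 -> Thursday (Mon=0 ... Sun=6)
Day of year: 152; offset = 151
Weekday index = (3 + 151) mod 7 = 0 -> Monday
Weekend days: Saturday, Sunday

No


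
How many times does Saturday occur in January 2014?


January 2014 has 31 days
Anchor: Jan 1, 2014. With p = 2014 - 1 = 2013: (p + p//4 - p//100 + p//400) mod 7 = (2013 + 503 - 20 + 5) mod 7 = 2501 mod 7 = 2 -> Wednesday (Mon=0 ... Sun=6)
January 1 is the anchor itself -> Wednesday
First Saturday is January 4
Saturdays: 4, 11, 18, 25

4 Saturdays


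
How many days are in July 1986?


July 1986

31 days


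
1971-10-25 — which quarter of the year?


Month: October (month 10)
Q1: Jan-Mar, Q2: Apr-Jun, Q3: Jul-Sep, Q4: Oct-Dec

Q4


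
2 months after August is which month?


August is month 8
8 + 2 = 10

October


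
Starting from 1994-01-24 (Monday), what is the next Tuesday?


Current: Monday
Target: Tuesday
Days ahead: 1

Next Tuesday: 1994-01-25


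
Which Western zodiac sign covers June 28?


Date: June 28
Conventional tropical zodiac dates: Cancer from June 21 onward; Leo starts July 23
June 28 falls within the Cancer range

Cancer


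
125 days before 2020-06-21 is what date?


Start: 2020-06-21, subtract 125 days
Back 21 days from June 21 reaches May 31, 2020 -> 104 left
May 2020 has 31 days -> back to April 30, 2020 -> 73 left
April 2020 has 30 days -> back to March 31, 2020 -> 43 left
March 2020 has 31 days -> back to February 29, 2020 -> 12 left
February 2020: 29 - 12 = 17 -> lands on February 17

Result: 2020-02-17


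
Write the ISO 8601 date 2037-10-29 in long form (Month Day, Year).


ISO 2037-10-29 parses as year=2037, month=10, day=29
Month 10 -> October

October 29, 2037


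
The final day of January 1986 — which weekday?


January 1986 has 31 days
Anchor: Jan 1, 1986. With p = 1986 - 1 = 1985: (p + p//4 - p//100 + p//400) mod 7 = (1985 + 496 - 19 + 4) mod 7 = 2466 mod 7 = 2 -> Wednesday (Mon=0 ... Sun=6)
January 1 is the anchor itself -> Wednesday
Last day offset: 31 - 1 = 30 days
Weekday index = (2 + 30) mod 7 = 4

Friday, January 31


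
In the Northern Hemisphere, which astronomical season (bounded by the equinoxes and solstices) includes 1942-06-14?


Date: June 14
Astronomical Spring (approx.; exact equinox/solstice day varies by year): March 20 to June 20
June 14 falls within the Spring window

Spring


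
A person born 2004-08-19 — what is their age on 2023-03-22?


Birth: 2004-08-19
Reference: 2023-03-22
Year difference: 2023 - 2004 = 19
Birthday not yet reached in 2023, subtract 1

18 years old


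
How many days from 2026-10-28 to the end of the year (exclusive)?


Day of year: 301 of 365
Remaining = 365 - 301

64 days


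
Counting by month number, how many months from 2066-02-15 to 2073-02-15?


From February 2066 to February 2073
7 years * 12 = 84 months = 84

84 months


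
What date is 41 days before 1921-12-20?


Start: 1921-12-20, subtract 41 days
Back 20 days from December 20 reaches November 30, 1921 -> 21 left
November 1921: 30 - 21 = 9 -> lands on November 9

Result: 1921-11-09


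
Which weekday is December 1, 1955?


Target: December 1, 1955
Anchor: Jan 1, 1955. With p = 1955 - 1 = 1954: (p + p//4 - p//100 + p//400) mod 7 = (1954 + 488 - 19 + 4) mod 7 = 2427 mod 7 = 5 -> Saturday (Mon=0 ... Sun=6)
Days before December (Jan-Nov): 334 days
Weekday index = (5 + 334) mod 7 = 3

Thursday


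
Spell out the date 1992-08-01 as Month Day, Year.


ISO 1992-08-01 parses as year=1992, month=08, day=01
Month 8 -> August

August 1, 1992


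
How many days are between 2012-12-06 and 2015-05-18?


From 2012-12-06 to 2015-05-18
2012-12-06: days before December = 31 + 29 + 31 + 30 + 31 + 30 + 31 + 31 + 30 + 31 + 30 = 335 (2012 is a leap year); day of year = 335 + 6 = 341
2015-05-18: days before May = 31 + 28 + 31 + 30 = 120 (2015 is not a leap year); day of year = 120 + 18 = 138
Rest of 2012: 366 - 341 = 25
Full years 2013 (365), 2014 (365): 730
Total = 25 + 730 + 138 = 893

893 days


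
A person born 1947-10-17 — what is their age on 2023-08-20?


Birth: 1947-10-17
Reference: 2023-08-20
Year difference: 2023 - 1947 = 76
Birthday not yet reached in 2023, subtract 1

75 years old


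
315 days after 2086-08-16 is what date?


Start: 2086-08-16, add 315 days
August 2086 has 31 days: 31 - 16 = 15 days to August 31 -> 300 left
September 2086 has 30 days -> 270 left
October 2086 has 31 days -> 239 left
November 2086 has 30 days -> 209 left
December 2086 has 31 days -> 178 left
January 2087 has 31 days -> 147 left
February 2087 has 28 days -> 119 left
March 2087 has 31 days -> 88 left
April 2087 has 30 days -> 58 left
May 2087 has 31 days -> 27 left
June 2087: 27 <= 30 -> lands on June 27

Result: 2087-06-27


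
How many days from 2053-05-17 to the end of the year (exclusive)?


Day of year: 137 of 365
Remaining = 365 - 137

228 days


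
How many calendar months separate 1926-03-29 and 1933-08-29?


From March 1926 to August 1933
7 years * 12 = 84 months, plus 5 months = 89

89 months


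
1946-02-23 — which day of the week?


Date: February 23, 1946
Anchor: Jan 1, 1946. With p = 1946 - 1 = 1945: (p + p//4 - p//100 + p//400) mod 7 = (1945 + 486 - 19 + 4) mod 7 = 2416 mod 7 = 1 -> Tuesday (Mon=0 ... Sun=6)
Days before February (Jan): 31; offset = 31 + 23 - 1 = 53
Weekday index = (1 + 53) mod 7 = 5

Day of the week: Saturday


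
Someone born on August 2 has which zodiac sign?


Date: August 2
Conventional tropical zodiac dates: Leo from July 23 onward; Virgo starts August 23
August 2 falls within the Leo range

Leo


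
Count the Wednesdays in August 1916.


August 1916 has 31 days
Anchor: Jan 1, 1916. With p = 1916 - 1 = 1915: (p + p//4 - p//100 + p//400) mod 7 = (1915 + 478 - 19 + 4) mod 7 = 2378 mod 7 = 5 -> Saturday (Mon=0 ... Sun=6)
Days before August (Jan-Jul): 213; August 1 index = (5 + 213) mod 7 = 1 -> Tuesday
First Wednesday is August 2
Wednesdays: 2, 9, 16, 23, 30

5 Wednesdays


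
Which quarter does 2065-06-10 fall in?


Month: June (month 6)
Q1: Jan-Mar, Q2: Apr-Jun, Q3: Jul-Sep, Q4: Oct-Dec

Q2


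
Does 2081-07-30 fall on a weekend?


Anchor: Jan 1, 2081. With p = 2081 - 1 = 2080: (p + p//4 - p//100 + p//400) mod 7 = (2080 + 520 - 20 + 5) mod 7 = 2585 mod 7 = 2 -> Wednesday (Mon=0 ... Sun=6)
Day of year: 211; offset = 210
Weekday index = (2 + 210) mod 7 = 2 -> Wednesday
Weekend days: Saturday, Sunday

No


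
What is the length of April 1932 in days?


April 1932

30 days


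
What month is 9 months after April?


April is month 4
4 + 9 = 13; wrap: 13 - 12 = 1

January


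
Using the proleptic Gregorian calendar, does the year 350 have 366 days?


Gregorian leap year rule: divisible by 4, but not by 100, unless also by 400.
350 is not divisible by 4 -> not a leap year

No


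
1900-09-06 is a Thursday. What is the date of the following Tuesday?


Current: Thursday
Target: Tuesday
Days ahead: 5

Next Tuesday: 1900-09-11


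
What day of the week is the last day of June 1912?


June 1912 has 30 days
Anchor: Jan 1, 1912. With p = 1912 - 1 = 1911: (p + p//4 - p//100 + p//400) mod 7 = (1911 + 477 - 19 + 4) mod 7 = 2373 mod 7 = 0 -> Monday (Mon=0 ... Sun=6)
Days before June (Jan-May): 152; June 1 index = (0 + 152) mod 7 = 5 -> Saturday
Last day offset: 30 - 1 = 29 days
Weekday index = (5 + 29) mod 7 = 6

Sunday, June 30


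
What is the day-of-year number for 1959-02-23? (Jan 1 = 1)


Date: February 23, 1959
Days in months 1 through 1: 31
Plus 23 days in February

Day of year: 54


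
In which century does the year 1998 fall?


Century = (year - 1) // 100 + 1
= (1998 - 1) // 100 + 1
= 1997 // 100 + 1
= 19 + 1

20th century


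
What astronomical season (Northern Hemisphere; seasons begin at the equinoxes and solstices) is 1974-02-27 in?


Date: February 27
Astronomical Winter (approx.; exact equinox/solstice day varies by year): December 21 to March 19
February 27 falls within the Winter window

Winter


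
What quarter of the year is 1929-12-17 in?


Month: December (month 12)
Q1: Jan-Mar, Q2: Apr-Jun, Q3: Jul-Sep, Q4: Oct-Dec

Q4


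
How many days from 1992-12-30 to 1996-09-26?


From 1992-12-30 to 1996-09-26
1992-12-30: days before December = 31 + 29 + 31 + 30 + 31 + 30 + 31 + 31 + 30 + 31 + 30 = 335 (1992 is a leap year); day of year = 335 + 30 = 365
1996-09-26: days before September = 31 + 29 + 31 + 30 + 31 + 30 + 31 + 31 = 244 (1996 is a leap year); day of year = 244 + 26 = 270
Rest of 1992: 366 - 365 = 1
Full years 1993 (365), 1994 (365), 1995 (365): 1095
Total = 1 + 1095 + 270 = 1366

1366 days


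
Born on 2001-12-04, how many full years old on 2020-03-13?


Birth: 2001-12-04
Reference: 2020-03-13
Year difference: 2020 - 2001 = 19
Birthday not yet reached in 2020, subtract 1

18 years old


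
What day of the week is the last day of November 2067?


November 2067 has 30 days
Anchor: Jan 1, 2067. With p = 2067 - 1 = 2066: (p + p//4 - p//100 + p//400) mod 7 = (2066 + 516 - 20 + 5) mod 7 = 2567 mod 7 = 5 -> Saturday (Mon=0 ... Sun=6)
Days before November (Jan-Oct): 304; November 1 index = (5 + 304) mod 7 = 1 -> Tuesday
Last day offset: 30 - 1 = 29 days
Weekday index = (1 + 29) mod 7 = 2

Wednesday, November 30


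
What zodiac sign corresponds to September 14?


Date: September 14
Conventional tropical zodiac dates: Virgo from August 23 onward; Libra starts September 23
September 14 falls within the Virgo range

Virgo


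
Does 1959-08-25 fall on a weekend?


Anchor: Jan 1, 1959. With p = 1959 - 1 = 1958: (p + p//4 - p//100 + p//400) mod 7 = (1958 + 489 - 19 + 4) mod 7 = 2432 mod 7 = 3 -> Thursday (Mon=0 ... Sun=6)
Day of year: 237; offset = 236
Weekday index = (3 + 236) mod 7 = 1 -> Tuesday
Weekend days: Saturday, Sunday

No


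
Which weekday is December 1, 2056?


Target: December 1, 2056
Anchor: Jan 1, 2056. With p = 2056 - 1 = 2055: (p + p//4 - p//100 + p//400) mod 7 = (2055 + 513 - 20 + 5) mod 7 = 2553 mod 7 = 5 -> Saturday (Mon=0 ... Sun=6)
Days before December (Jan-Nov): 335 days
Weekday index = (5 + 335) mod 7 = 4

Friday


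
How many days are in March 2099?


March 2099

31 days


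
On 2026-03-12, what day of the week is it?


Date: March 12, 2026
Anchor: Jan 1, 2026. With p = 2026 - 1 = 2025: (p + p//4 - p//100 + p//400) mod 7 = (2025 + 506 - 20 + 5) mod 7 = 2516 mod 7 = 3 -> Thursday (Mon=0 ... Sun=6)
Days before March (Jan-Feb): 59; offset = 59 + 12 - 1 = 70
Weekday index = (3 + 70) mod 7 = 3

Day of the week: Thursday


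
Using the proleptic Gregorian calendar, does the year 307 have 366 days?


Gregorian leap year rule: divisible by 4, but not by 100, unless also by 400.
307 is not divisible by 4 -> not a leap year

No


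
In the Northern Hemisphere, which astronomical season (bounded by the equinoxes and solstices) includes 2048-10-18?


Date: October 18
Astronomical Autumn (approx.; exact equinox/solstice day varies by year): September 22 to December 20
October 18 falls within the Autumn window

Autumn


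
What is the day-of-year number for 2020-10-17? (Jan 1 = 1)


Date: October 17, 2020
Days in months 1 through 9: 274
Plus 17 days in October

Day of year: 291


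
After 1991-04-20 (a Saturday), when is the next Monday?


Current: Saturday
Target: Monday
Days ahead: 2

Next Monday: 1991-04-22


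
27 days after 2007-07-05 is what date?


Start: 2007-07-05, add 27 days
July 2007 has 31 days: 31 - 5 = 26 days to July 31 -> 1 left
August 2007: 1 <= 31 -> lands on August 1

Result: 2007-08-01


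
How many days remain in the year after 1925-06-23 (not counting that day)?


Day of year: 174 of 365
Remaining = 365 - 174

191 days


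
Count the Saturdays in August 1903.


August 1903 has 31 days
Anchor: Jan 1, 1903. With p = 1903 - 1 = 1902: (p + p//4 - p//100 + p//400) mod 7 = (1902 + 475 - 19 + 4) mod 7 = 2362 mod 7 = 3 -> Thursday (Mon=0 ... Sun=6)
Days before August (Jan-Jul): 212; August 1 index = (3 + 212) mod 7 = 5 -> Saturday
First Saturday is August 1
Saturdays: 1, 8, 15, 22, 29

5 Saturdays


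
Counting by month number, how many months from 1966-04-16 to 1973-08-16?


From April 1966 to August 1973
7 years * 12 = 84 months, plus 4 months = 88

88 months


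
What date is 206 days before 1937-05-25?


Start: 1937-05-25, subtract 206 days
Back 25 days from May 25 reaches April 30, 1937 -> 181 left
April 1937 has 30 days -> back to March 31, 1937 -> 151 left
March 1937 has 31 days -> back to February 28, 1937 -> 120 left
February 1937 has 28 days -> back to January 31, 1937 -> 92 left
January 1937 has 31 days -> back to December 31, 1936 -> 61 left
December 1936 has 31 days -> back to November 30, 1936 -> 30 left
November 1936 has 30 days -> back to October 31, 1936 -> 0 left
October 1936: 31 - 0 = 31 -> lands on October 31

Result: 1936-10-31


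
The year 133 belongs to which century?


Century = (year - 1) // 100 + 1
= (133 - 1) // 100 + 1
= 132 // 100 + 1
= 1 + 1

2nd century


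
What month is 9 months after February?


February is month 2
2 + 9 = 11

November


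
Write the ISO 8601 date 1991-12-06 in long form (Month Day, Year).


ISO 1991-12-06 parses as year=1991, month=12, day=06
Month 12 -> December

December 6, 1991


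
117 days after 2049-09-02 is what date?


Start: 2049-09-02, add 117 days
September 2049 has 30 days: 30 - 2 = 28 days to September 30 -> 89 left
October 2049 has 31 days -> 58 left
November 2049 has 30 days -> 28 left
December 2049: 28 <= 31 -> lands on December 28

Result: 2049-12-28


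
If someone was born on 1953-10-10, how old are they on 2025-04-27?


Birth: 1953-10-10
Reference: 2025-04-27
Year difference: 2025 - 1953 = 72
Birthday not yet reached in 2025, subtract 1

71 years old


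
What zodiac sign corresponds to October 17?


Date: October 17
Conventional tropical zodiac dates: Libra from September 23 onward; Scorpio starts October 23
October 17 falls within the Libra range

Libra


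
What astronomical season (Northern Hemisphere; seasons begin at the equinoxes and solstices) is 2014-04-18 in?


Date: April 18
Astronomical Spring (approx.; exact equinox/solstice day varies by year): March 20 to June 20
April 18 falls within the Spring window

Spring


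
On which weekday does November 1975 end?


November 1975 has 30 days
Anchor: Jan 1, 1975. With p = 1975 - 1 = 1974: (p + p//4 - p//100 + p//400) mod 7 = (1974 + 493 - 19 + 4) mod 7 = 2452 mod 7 = 2 -> Wednesday (Mon=0 ... Sun=6)
Days before November (Jan-Oct): 304; November 1 index = (2 + 304) mod 7 = 5 -> Saturday
Last day offset: 30 - 1 = 29 days
Weekday index = (5 + 29) mod 7 = 6

Sunday, November 30


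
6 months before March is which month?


March is month 3
3 - 6 = -3; wrap: -3 + 12 = 9

September


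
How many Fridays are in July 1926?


July 1926 has 31 days
Anchor: Jan 1, 1926. With p = 1926 - 1 = 1925: (p + p//4 - p//100 + p//400) mod 7 = (1925 + 481 - 19 + 4) mod 7 = 2391 mod 7 = 4 -> Friday (Mon=0 ... Sun=6)
Days before July (Jan-Jun): 181; July 1 index = (4 + 181) mod 7 = 3 -> Thursday
First Friday is July 2
Fridays: 2, 9, 16, 23, 30

5 Fridays


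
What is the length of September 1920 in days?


September 1920

30 days


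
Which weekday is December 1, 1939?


Target: December 1, 1939
Anchor: Jan 1, 1939. With p = 1939 - 1 = 1938: (p + p//4 - p//100 + p//400) mod 7 = (1938 + 484 - 19 + 4) mod 7 = 2407 mod 7 = 6 -> Sunday (Mon=0 ... Sun=6)
Days before December (Jan-Nov): 334 days
Weekday index = (6 + 334) mod 7 = 4

Friday


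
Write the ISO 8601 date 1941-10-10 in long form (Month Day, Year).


ISO 1941-10-10 parses as year=1941, month=10, day=10
Month 10 -> October

October 10, 1941


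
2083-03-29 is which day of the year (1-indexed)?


Date: March 29, 2083
Days in months 1 through 2: 59
Plus 29 days in March

Day of year: 88


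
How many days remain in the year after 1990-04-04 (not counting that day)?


Day of year: 94 of 365
Remaining = 365 - 94

271 days


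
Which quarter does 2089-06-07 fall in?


Month: June (month 6)
Q1: Jan-Mar, Q2: Apr-Jun, Q3: Jul-Sep, Q4: Oct-Dec

Q2


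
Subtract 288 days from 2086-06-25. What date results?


Start: 2086-06-25, subtract 288 days
Back 25 days from June 25 reaches May 31, 2086 -> 263 left
May 2086 has 31 days -> back to April 30, 2086 -> 232 left
April 2086 has 30 days -> back to March 31, 2086 -> 202 left
March 2086 has 31 days -> back to February 28, 2086 -> 171 left
February 2086 has 28 days -> back to January 31, 2086 -> 143 left
January 2086 has 31 days -> back to December 31, 2085 -> 112 left
December 2085 has 31 days -> back to November 30, 2085 -> 81 left
November 2085 has 30 days -> back to October 31, 2085 -> 51 left
October 2085 has 31 days -> back to September 30, 2085 -> 20 left
September 2085: 30 - 20 = 10 -> lands on September 10

Result: 2085-09-10


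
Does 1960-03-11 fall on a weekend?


Anchor: Jan 1, 1960. With p = 1960 - 1 = 1959: (p + p//4 - p//100 + p//400) mod 7 = (1959 + 489 - 19 + 4) mod 7 = 2433 mod 7 = 4 -> Friday (Mon=0 ... Sun=6)
Day of year: 71; offset = 70
Weekday index = (4 + 70) mod 7 = 4 -> Friday
Weekend days: Saturday, Sunday

No


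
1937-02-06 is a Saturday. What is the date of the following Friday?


Current: Saturday
Target: Friday
Days ahead: 6

Next Friday: 1937-02-12


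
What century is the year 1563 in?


Century = (year - 1) // 100 + 1
= (1563 - 1) // 100 + 1
= 1562 // 100 + 1
= 15 + 1

16th century


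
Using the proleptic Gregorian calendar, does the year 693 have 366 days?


Gregorian leap year rule: divisible by 4, but not by 100, unless also by 400.
693 is not divisible by 4 -> not a leap year

No


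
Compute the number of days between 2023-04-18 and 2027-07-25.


From 2023-04-18 to 2027-07-25
2023-04-18: days before April = 31 + 28 + 31 = 90 (2023 is not a leap year); day of year = 90 + 18 = 108
2027-07-25: days before July = 31 + 28 + 31 + 30 + 31 + 30 = 181 (2027 is not a leap year); day of year = 181 + 25 = 206
Rest of 2023: 365 - 108 = 257
Full years 2024 (366), 2025 (365), 2026 (365): 1096
Total = 257 + 1096 + 206 = 1559

1559 days


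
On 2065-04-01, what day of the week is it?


Date: April 1, 2065
Anchor: Jan 1, 2065. With p = 2065 - 1 = 2064: (p + p//4 - p//100 + p//400) mod 7 = (2064 + 516 - 20 + 5) mod 7 = 2565 mod 7 = 3 -> Thursday (Mon=0 ... Sun=6)
Days before April (Jan-Mar): 90; offset = 90 + 1 - 1 = 90
Weekday index = (3 + 90) mod 7 = 2

Day of the week: Wednesday


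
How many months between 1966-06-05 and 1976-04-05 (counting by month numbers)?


From June 1966 to April 1976
10 years * 12 = 120 months, minus 2 months = 118

118 months


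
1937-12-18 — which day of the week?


Date: December 18, 1937
Anchor: Jan 1, 1937. With p = 1937 - 1 = 1936: (p + p//4 - p//100 + p//400) mod 7 = (1936 + 484 - 19 + 4) mod 7 = 2405 mod 7 = 4 -> Friday (Mon=0 ... Sun=6)
Days before December (Jan-Nov): 334; offset = 334 + 18 - 1 = 351
Weekday index = (4 + 351) mod 7 = 5

Day of the week: Saturday


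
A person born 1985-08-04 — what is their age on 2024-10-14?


Birth: 1985-08-04
Reference: 2024-10-14
Year difference: 2024 - 1985 = 39

39 years old


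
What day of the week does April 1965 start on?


Target: April 1, 1965
Anchor: Jan 1, 1965. With p = 1965 - 1 = 1964: (p + p//4 - p//100 + p//400) mod 7 = (1964 + 491 - 19 + 4) mod 7 = 2440 mod 7 = 4 -> Friday (Mon=0 ... Sun=6)
Days before April (Jan-Mar): 90 days
Weekday index = (4 + 90) mod 7 = 3

Thursday


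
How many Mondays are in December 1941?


December 1941 has 31 days
Anchor: Jan 1, 1941. With p = 1941 - 1 = 1940: (p + p//4 - p//100 + p//400) mod 7 = (1940 + 485 - 19 + 4) mod 7 = 2410 mod 7 = 2 -> Wednesday (Mon=0 ... Sun=6)
Days before December (Jan-Nov): 334; December 1 index = (2 + 334) mod 7 = 0 -> Monday
First Monday is December 1
Mondays: 1, 8, 15, 22, 29

5 Mondays


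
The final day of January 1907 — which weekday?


January 1907 has 31 days
Anchor: Jan 1, 1907. With p = 1907 - 1 = 1906: (p + p//4 - p//100 + p//400) mod 7 = (1906 + 476 - 19 + 4) mod 7 = 2367 mod 7 = 1 -> Tuesday (Mon=0 ... Sun=6)
January 1 is the anchor itself -> Tuesday
Last day offset: 31 - 1 = 30 days
Weekday index = (1 + 30) mod 7 = 3

Thursday, January 31


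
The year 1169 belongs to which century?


Century = (year - 1) // 100 + 1
= (1169 - 1) // 100 + 1
= 1168 // 100 + 1
= 11 + 1

12th century


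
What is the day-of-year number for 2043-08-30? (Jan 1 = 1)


Date: August 30, 2043
Days in months 1 through 7: 212
Plus 30 days in August

Day of year: 242


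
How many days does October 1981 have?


October 1981

31 days


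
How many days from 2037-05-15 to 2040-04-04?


From 2037-05-15 to 2040-04-04
2037-05-15: days before May = 31 + 28 + 31 + 30 = 120 (2037 is not a leap year); day of year = 120 + 15 = 135
2040-04-04: days before April = 31 + 29 + 31 = 91 (2040 is a leap year); day of year = 91 + 4 = 95
Rest of 2037: 365 - 135 = 230
Full years 2038 (365), 2039 (365): 730
Total = 230 + 730 + 95 = 1055

1055 days


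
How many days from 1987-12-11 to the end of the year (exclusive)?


Day of year: 345 of 365
Remaining = 365 - 345

20 days


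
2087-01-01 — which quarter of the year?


Month: January (month 1)
Q1: Jan-Mar, Q2: Apr-Jun, Q3: Jul-Sep, Q4: Oct-Dec

Q1


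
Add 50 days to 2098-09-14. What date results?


Start: 2098-09-14, add 50 days
September 2098 has 30 days: 30 - 14 = 16 days to September 30 -> 34 left
October 2098 has 31 days -> 3 left
November 2098: 3 <= 30 -> lands on November 3

Result: 2098-11-03


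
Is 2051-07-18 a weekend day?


Anchor: Jan 1, 2051. With p = 2051 - 1 = 2050: (p + p//4 - p//100 + p//400) mod 7 = (2050 + 512 - 20 + 5) mod 7 = 2547 mod 7 = 6 -> Sunday (Mon=0 ... Sun=6)
Day of year: 199; offset = 198
Weekday index = (6 + 198) mod 7 = 1 -> Tuesday
Weekend days: Saturday, Sunday

No


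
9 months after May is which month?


May is month 5
5 + 9 = 14; wrap: 14 - 12 = 2

February


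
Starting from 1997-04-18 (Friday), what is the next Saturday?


Current: Friday
Target: Saturday
Days ahead: 1

Next Saturday: 1997-04-19


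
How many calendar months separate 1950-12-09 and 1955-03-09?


From December 1950 to March 1955
5 years * 12 = 60 months, minus 9 months = 51

51 months


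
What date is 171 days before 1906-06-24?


Start: 1906-06-24, subtract 171 days
Back 24 days from June 24 reaches May 31, 1906 -> 147 left
May 1906 has 31 days -> back to April 30, 1906 -> 116 left
April 1906 has 30 days -> back to March 31, 1906 -> 86 left
March 1906 has 31 days -> back to February 28, 1906 -> 55 left
February 1906 has 28 days -> back to January 31, 1906 -> 27 left
January 1906: 31 - 27 = 4 -> lands on January 4

Result: 1906-01-04


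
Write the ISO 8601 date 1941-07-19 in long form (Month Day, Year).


ISO 1941-07-19 parses as year=1941, month=07, day=19
Month 7 -> July

July 19, 1941


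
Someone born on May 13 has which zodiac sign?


Date: May 13
Conventional tropical zodiac dates: Taurus from April 20 onward; Gemini starts May 21
May 13 falls within the Taurus range

Taurus


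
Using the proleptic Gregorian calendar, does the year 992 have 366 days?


Gregorian leap year rule: divisible by 4, but not by 100, unless also by 400.
992 is divisible by 4 but not 100 -> leap year

Yes


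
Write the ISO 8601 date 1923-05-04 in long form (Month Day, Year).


ISO 1923-05-04 parses as year=1923, month=05, day=04
Month 5 -> May

May 4, 1923


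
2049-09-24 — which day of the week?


Date: September 24, 2049
Anchor: Jan 1, 2049. With p = 2049 - 1 = 2048: (p + p//4 - p//100 + p//400) mod 7 = (2048 + 512 - 20 + 5) mod 7 = 2545 mod 7 = 4 -> Friday (Mon=0 ... Sun=6)
Days before September (Jan-Aug): 243; offset = 243 + 24 - 1 = 266
Weekday index = (4 + 266) mod 7 = 4

Day of the week: Friday


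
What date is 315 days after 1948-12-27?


Start: 1948-12-27, add 315 days
December 1948 has 31 days: 31 - 27 = 4 days to December 31 -> 311 left
January 1949 has 31 days -> 280 left
February 1949 has 28 days -> 252 left
March 1949 has 31 days -> 221 left
April 1949 has 30 days -> 191 left
May 1949 has 31 days -> 160 left
June 1949 has 30 days -> 130 left
July 1949 has 31 days -> 99 left
August 1949 has 31 days -> 68 left
September 1949 has 30 days -> 38 left
October 1949 has 31 days -> 7 left
November 1949: 7 <= 30 -> lands on November 7

Result: 1949-11-07


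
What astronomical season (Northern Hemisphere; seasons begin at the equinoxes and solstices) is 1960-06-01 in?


Date: June 1
Astronomical Spring (approx.; exact equinox/solstice day varies by year): March 20 to June 20
June 1 falls within the Spring window

Spring


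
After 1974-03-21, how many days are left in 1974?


Day of year: 80 of 365
Remaining = 365 - 80

285 days


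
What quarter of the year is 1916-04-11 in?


Month: April (month 4)
Q1: Jan-Mar, Q2: Apr-Jun, Q3: Jul-Sep, Q4: Oct-Dec

Q2


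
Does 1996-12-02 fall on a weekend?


Anchor: Jan 1, 1996. With p = 1996 - 1 = 1995: (p + p//4 - p//100 + p//400) mod 7 = (1995 + 498 - 19 + 4) mod 7 = 2478 mod 7 = 0 -> Monday (Mon=0 ... Sun=6)
Day of year: 337; offset = 336
Weekday index = (0 + 336) mod 7 = 0 -> Monday
Weekend days: Saturday, Sunday

No


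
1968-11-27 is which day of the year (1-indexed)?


Date: November 27, 1968
Days in months 1 through 10: 305
Plus 27 days in November

Day of year: 332


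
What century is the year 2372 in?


Century = (year - 1) // 100 + 1
= (2372 - 1) // 100 + 1
= 2371 // 100 + 1
= 23 + 1

24th century


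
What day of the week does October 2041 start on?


Target: October 1, 2041
Anchor: Jan 1, 2041. With p = 2041 - 1 = 2040: (p + p//4 - p//100 + p//400) mod 7 = (2040 + 510 - 20 + 5) mod 7 = 2535 mod 7 = 1 -> Tuesday (Mon=0 ... Sun=6)
Days before October (Jan-Sep): 273 days
Weekday index = (1 + 273) mod 7 = 1

Tuesday


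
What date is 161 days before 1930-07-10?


Start: 1930-07-10, subtract 161 days
Back 10 days from July 10 reaches June 30, 1930 -> 151 left
June 1930 has 30 days -> back to May 31, 1930 -> 121 left
May 1930 has 31 days -> back to April 30, 1930 -> 90 left
April 1930 has 30 days -> back to March 31, 1930 -> 60 left
March 1930 has 31 days -> back to February 28, 1930 -> 29 left
February 1930 has 28 days -> back to January 31, 1930 -> 1 left
January 1930: 31 - 1 = 30 -> lands on January 30

Result: 1930-01-30


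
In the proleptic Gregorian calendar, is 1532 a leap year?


Gregorian leap year rule: divisible by 4, but not by 100, unless also by 400.
1532 is divisible by 4 but not 100 -> leap year

Yes


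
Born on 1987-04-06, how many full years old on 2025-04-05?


Birth: 1987-04-06
Reference: 2025-04-05
Year difference: 2025 - 1987 = 38
Birthday not yet reached in 2025, subtract 1

37 years old


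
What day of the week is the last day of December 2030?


December 2030 has 31 days
Anchor: Jan 1, 2030. With p = 2030 - 1 = 2029: (p + p//4 - p//100 + p//400) mod 7 = (2029 + 507 - 20 + 5) mod 7 = 2521 mod 7 = 1 -> Tuesday (Mon=0 ... Sun=6)
Days before December (Jan-Nov): 334; December 1 index = (1 + 334) mod 7 = 6 -> Sunday
Last day offset: 31 - 1 = 30 days
Weekday index = (6 + 30) mod 7 = 1

Tuesday, December 31


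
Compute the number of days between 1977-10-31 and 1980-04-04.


From 1977-10-31 to 1980-04-04
1977-10-31: days before October = 31 + 28 + 31 + 30 + 31 + 30 + 31 + 31 + 30 = 273 (1977 is not a leap year); day of year = 273 + 31 = 304
1980-04-04: days before April = 31 + 29 + 31 = 91 (1980 is a leap year); day of year = 91 + 4 = 95
Rest of 1977: 365 - 304 = 61
Full years 1978 (365), 1979 (365): 730
Total = 61 + 730 + 95 = 886

886 days


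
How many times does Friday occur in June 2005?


June 2005 has 30 days
Anchor: Jan 1, 2005. With p = 2005 - 1 = 2004: (p + p//4 - p//100 + p//400) mod 7 = (2004 + 501 - 20 + 5) mod 7 = 2490 mod 7 = 5 -> Saturday (Mon=0 ... Sun=6)
Days before June (Jan-May): 151; June 1 index = (5 + 151) mod 7 = 2 -> Wednesday
First Friday is June 3
Fridays: 3, 10, 17, 24

4 Fridays


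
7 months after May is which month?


May is month 5
5 + 7 = 12

December


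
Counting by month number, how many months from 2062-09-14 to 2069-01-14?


From September 2062 to January 2069
7 years * 12 = 84 months, minus 8 months = 76

76 months


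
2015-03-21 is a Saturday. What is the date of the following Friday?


Current: Saturday
Target: Friday
Days ahead: 6

Next Friday: 2015-03-27


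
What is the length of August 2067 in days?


August 2067

31 days


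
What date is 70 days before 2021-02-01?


Start: 2021-02-01, subtract 70 days
Back 1 day from February 1 reaches January 31, 2021 -> 69 left
January 2021 has 31 days -> back to December 31, 2020 -> 38 left
December 2020 has 31 days -> back to November 30, 2020 -> 7 left
November 2020: 30 - 7 = 23 -> lands on November 23

Result: 2020-11-23


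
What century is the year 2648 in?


Century = (year - 1) // 100 + 1
= (2648 - 1) // 100 + 1
= 2647 // 100 + 1
= 26 + 1

27th century


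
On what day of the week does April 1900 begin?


Target: April 1, 1900
Anchor: Jan 1, 1900. With p = 1900 - 1 = 1899: (p + p//4 - p//100 + p//400) mod 7 = (1899 + 474 - 18 + 4) mod 7 = 2359 mod 7 = 0 -> Monday (Mon=0 ... Sun=6)
Days before April (Jan-Mar): 90 days
Weekday index = (0 + 90) mod 7 = 6

Sunday


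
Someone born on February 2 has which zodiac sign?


Date: February 2
Conventional tropical zodiac dates: Aquarius from January 20 onward; Pisces starts February 19
February 2 falls within the Aquarius range

Aquarius


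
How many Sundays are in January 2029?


January 2029 has 31 days
Anchor: Jan 1, 2029. With p = 2029 - 1 = 2028: (p + p//4 - p//100 + p//400) mod 7 = (2028 + 507 - 20 + 5) mod 7 = 2520 mod 7 = 0 -> Monday (Mon=0 ... Sun=6)
January 1 is the anchor itself -> Monday
First Sunday is January 7
Sundays: 7, 14, 21, 28

4 Sundays


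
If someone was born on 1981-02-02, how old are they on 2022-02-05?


Birth: 1981-02-02
Reference: 2022-02-05
Year difference: 2022 - 1981 = 41

41 years old


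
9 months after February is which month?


February is month 2
2 + 9 = 11

November


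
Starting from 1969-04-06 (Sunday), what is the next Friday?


Current: Sunday
Target: Friday
Days ahead: 5

Next Friday: 1969-04-11


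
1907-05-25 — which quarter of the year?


Month: May (month 5)
Q1: Jan-Mar, Q2: Apr-Jun, Q3: Jul-Sep, Q4: Oct-Dec

Q2


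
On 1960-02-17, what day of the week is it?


Date: February 17, 1960
Anchor: Jan 1, 1960. With p = 1960 - 1 = 1959: (p + p//4 - p//100 + p//400) mod 7 = (1959 + 489 - 19 + 4) mod 7 = 2433 mod 7 = 4 -> Friday (Mon=0 ... Sun=6)
Days before February (Jan): 31; offset = 31 + 17 - 1 = 47
Weekday index = (4 + 47) mod 7 = 2

Day of the week: Wednesday


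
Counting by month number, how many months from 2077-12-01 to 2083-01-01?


From December 2077 to January 2083
6 years * 12 = 72 months, minus 11 months = 61

61 months


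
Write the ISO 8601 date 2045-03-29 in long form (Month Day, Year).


ISO 2045-03-29 parses as year=2045, month=03, day=29
Month 3 -> March

March 29, 2045


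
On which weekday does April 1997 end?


April 1997 has 30 days
Anchor: Jan 1, 1997. With p = 1997 - 1 = 1996: (p + p//4 - p//100 + p//400) mod 7 = (1996 + 499 - 19 + 4) mod 7 = 2480 mod 7 = 2 -> Wednesday (Mon=0 ... Sun=6)
Days before April (Jan-Mar): 90; April 1 index = (2 + 90) mod 7 = 1 -> Tuesday
Last day offset: 30 - 1 = 29 days
Weekday index = (1 + 29) mod 7 = 2

Wednesday, April 30


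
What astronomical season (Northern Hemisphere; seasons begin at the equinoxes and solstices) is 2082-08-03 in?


Date: August 3
Astronomical Summer (approx.; exact equinox/solstice day varies by year): June 21 to September 21
August 3 falls within the Summer window

Summer


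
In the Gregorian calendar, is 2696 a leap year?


Gregorian leap year rule: divisible by 4, but not by 100, unless also by 400.
2696 is divisible by 4 but not 100 -> leap year

Yes


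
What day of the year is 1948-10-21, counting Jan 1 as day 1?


Date: October 21, 1948
Days in months 1 through 9: 274
Plus 21 days in October

Day of year: 295


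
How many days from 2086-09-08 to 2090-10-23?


From 2086-09-08 to 2090-10-23
2086-09-08: days before September = 31 + 28 + 31 + 30 + 31 + 30 + 31 + 31 = 243 (2086 is not a leap year); day of year = 243 + 8 = 251
2090-10-23: days before October = 31 + 28 + 31 + 30 + 31 + 30 + 31 + 31 + 30 = 273 (2090 is not a leap year); day of year = 273 + 23 = 296
Rest of 2086: 365 - 251 = 114
Full years 2087 (365), 2088 (366), 2089 (365): 1096
Total = 114 + 1096 + 296 = 1506

1506 days


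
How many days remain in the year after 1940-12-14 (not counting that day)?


Day of year: 349 of 366
Remaining = 366 - 349

17 days


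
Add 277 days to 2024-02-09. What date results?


Start: 2024-02-09, add 277 days
February 2024 has 29 days: 29 - 9 = 20 days to February 29 -> 257 left
March 2024 has 31 days -> 226 left
April 2024 has 30 days -> 196 left
May 2024 has 31 days -> 165 left
June 2024 has 30 days -> 135 left
July 2024 has 31 days -> 104 left
August 2024 has 31 days -> 73 left
September 2024 has 30 days -> 43 left
October 2024 has 31 days -> 12 left
November 2024: 12 <= 30 -> lands on November 12

Result: 2024-11-12


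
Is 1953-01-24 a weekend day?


Anchor: Jan 1, 1953. With p = 1953 - 1 = 1952: (p + p//4 - p//100 + p//400) mod 7 = (1952 + 488 - 19 + 4) mod 7 = 2425 mod 7 = 3 -> Thursday (Mon=0 ... Sun=6)
Day of year: 24; offset = 23
Weekday index = (3 + 23) mod 7 = 5 -> Saturday
Weekend days: Saturday, Sunday

Yes


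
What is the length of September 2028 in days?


September 2028

30 days


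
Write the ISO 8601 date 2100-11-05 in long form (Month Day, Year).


ISO 2100-11-05 parses as year=2100, month=11, day=05
Month 11 -> November

November 5, 2100


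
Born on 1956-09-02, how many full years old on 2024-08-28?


Birth: 1956-09-02
Reference: 2024-08-28
Year difference: 2024 - 1956 = 68
Birthday not yet reached in 2024, subtract 1

67 years old


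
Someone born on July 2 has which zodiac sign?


Date: July 2
Conventional tropical zodiac dates: Cancer from June 21 onward; Leo starts July 23
July 2 falls within the Cancer range

Cancer


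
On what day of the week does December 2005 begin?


Target: December 1, 2005
Anchor: Jan 1, 2005. With p = 2005 - 1 = 2004: (p + p//4 - p//100 + p//400) mod 7 = (2004 + 501 - 20 + 5) mod 7 = 2490 mod 7 = 5 -> Saturday (Mon=0 ... Sun=6)
Days before December (Jan-Nov): 334 days
Weekday index = (5 + 334) mod 7 = 3

Thursday


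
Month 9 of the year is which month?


Month 9 of 12

September


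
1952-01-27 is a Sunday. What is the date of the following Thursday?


Current: Sunday
Target: Thursday
Days ahead: 4

Next Thursday: 1952-01-31


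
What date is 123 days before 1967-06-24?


Start: 1967-06-24, subtract 123 days
Back 24 days from June 24 reaches May 31, 1967 -> 99 left
May 1967 has 31 days -> back to April 30, 1967 -> 68 left
April 1967 has 30 days -> back to March 31, 1967 -> 38 left
March 1967 has 31 days -> back to February 28, 1967 -> 7 left
February 1967: 28 - 7 = 21 -> lands on February 21

Result: 1967-02-21


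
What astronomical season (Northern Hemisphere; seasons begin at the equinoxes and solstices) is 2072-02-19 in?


Date: February 19
Astronomical Winter (approx.; exact equinox/solstice day varies by year): December 21 to March 19
February 19 falls within the Winter window

Winter


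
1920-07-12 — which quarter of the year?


Month: July (month 7)
Q1: Jan-Mar, Q2: Apr-Jun, Q3: Jul-Sep, Q4: Oct-Dec

Q3


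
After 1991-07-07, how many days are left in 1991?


Day of year: 188 of 365
Remaining = 365 - 188

177 days


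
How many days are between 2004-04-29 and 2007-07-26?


From 2004-04-29 to 2007-07-26
2004-04-29: days before April = 31 + 29 + 31 = 91 (2004 is a leap year); day of year = 91 + 29 = 120
2007-07-26: days before July = 31 + 28 + 31 + 30 + 31 + 30 = 181 (2007 is not a leap year); day of year = 181 + 26 = 207
Rest of 2004: 366 - 120 = 246
Full years 2005 (365), 2006 (365): 730
Total = 246 + 730 + 207 = 1183

1183 days


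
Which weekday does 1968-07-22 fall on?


Date: July 22, 1968
Anchor: Jan 1, 1968. With p = 1968 - 1 = 1967: (p + p//4 - p//100 + p//400) mod 7 = (1967 + 491 - 19 + 4) mod 7 = 2443 mod 7 = 0 -> Monday (Mon=0 ... Sun=6)
Days before July (Jan-Jun): 182; offset = 182 + 22 - 1 = 203
Weekday index = (0 + 203) mod 7 = 0

Day of the week: Monday


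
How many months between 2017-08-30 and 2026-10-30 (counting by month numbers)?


From August 2017 to October 2026
9 years * 12 = 108 months, plus 2 months = 110

110 months


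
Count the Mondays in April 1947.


April 1947 has 30 days
Anchor: Jan 1, 1947. With p = 1947 - 1 = 1946: (p + p//4 - p//100 + p//400) mod 7 = (1946 + 486 - 19 + 4) mod 7 = 2417 mod 7 = 2 -> Wednesday (Mon=0 ... Sun=6)
Days before April (Jan-Mar): 90; April 1 index = (2 + 90) mod 7 = 1 -> Tuesday
First Monday is April 7
Mondays: 7, 14, 21, 28

4 Mondays


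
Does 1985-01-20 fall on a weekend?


Anchor: Jan 1, 1985. With p = 1985 - 1 = 1984: (p + p//4 - p//100 + p//400) mod 7 = (1984 + 496 - 19 + 4) mod 7 = 2465 mod 7 = 1 -> Tuesday (Mon=0 ... Sun=6)
Day of year: 20; offset = 19
Weekday index = (1 + 19) mod 7 = 6 -> Sunday
Weekend days: Saturday, Sunday

Yes


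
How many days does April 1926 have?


April 1926

30 days


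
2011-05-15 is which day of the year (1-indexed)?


Date: May 15, 2011
Days in months 1 through 4: 120
Plus 15 days in May

Day of year: 135


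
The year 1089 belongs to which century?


Century = (year - 1) // 100 + 1
= (1089 - 1) // 100 + 1
= 1088 // 100 + 1
= 10 + 1

11th century


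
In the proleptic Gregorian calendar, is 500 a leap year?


Gregorian leap year rule: divisible by 4, but not by 100, unless also by 400.
500 is divisible by 100 but not 400 -> not a leap year

No
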